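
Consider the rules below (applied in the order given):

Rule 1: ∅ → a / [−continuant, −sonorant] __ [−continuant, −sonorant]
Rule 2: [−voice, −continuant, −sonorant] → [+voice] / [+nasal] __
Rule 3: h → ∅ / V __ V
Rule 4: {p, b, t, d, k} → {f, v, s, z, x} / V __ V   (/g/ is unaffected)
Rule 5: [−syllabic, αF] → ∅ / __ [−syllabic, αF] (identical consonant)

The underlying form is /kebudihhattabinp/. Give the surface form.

Rule 1 (stop-cluster a-epenthesis): /t/ and /t/ form a stop–stop cluster, so [a] is inserted between them. /kebudihhattabinp/ → kebudihhatatabinp.
Rule 2 (post-nasal voicing): /p/ is a voiceless stop immediately after the nasal /n/, so it voices to [b]. /kebudihhatatabinp/ → kebudihhatatabinb.
Rule 3 (intervocalic h-deletion): no segment meets the environment; /kebudihhatatabinb/ is unchanged.
Rule 4 (intervocalic spirantization): /b/ is a stop between vowels /e/ and /u/, so it spirantizes to the fricative [v]. /d/ is a stop between vowels /u/ and /i/, so it spirantizes to the fricative [z]. /t/ is a stop between vowels /a/ and /a/, so it spirantizes to the fricative [s]. /t/ is a stop between vowels /a/ and /a/, so it spirantizes to the fricative [s]. /b/ is a stop between vowels /a/ and /i/, so it spirantizes to the fricative [v]. /kebudihhatatabinb/ → kevuzihhasasavinb.
Rule 5 (degemination): /hh/ is a geminate; the first /h/ deletes. /kevuzihhasasavinb/ → kevuzihasasavinb.

kevuzihasasavinb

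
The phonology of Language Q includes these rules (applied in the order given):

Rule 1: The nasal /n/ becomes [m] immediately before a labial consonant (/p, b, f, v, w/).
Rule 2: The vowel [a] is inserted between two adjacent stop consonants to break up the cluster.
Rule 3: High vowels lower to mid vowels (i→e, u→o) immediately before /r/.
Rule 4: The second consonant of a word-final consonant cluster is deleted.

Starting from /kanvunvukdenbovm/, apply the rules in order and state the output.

kamvumvukadembov

Rule 1 (nasal place assimilation): /n/ precedes the labial consonant /v/, so it assimilates in place to [m]. /n/ precedes the labial consonant /v/, so it assimilates in place to [m]. /n/ precedes the labial consonant /b/, so it assimilates in place to [m]. /kanvunvukdenbovm/ → kamvumvukdembovm.
Rule 2 (stop-cluster a-epenthesis): /k/ and /d/ form a stop–stop cluster, so [a] is inserted between them. /kamvumvukdembovm/ → kamvumvukadembovm.
Rule 3 (pre-rhotic lowering): no segment meets the environment; /kamvumvukadembovm/ is unchanged.
Rule 4 (final cluster simplification): /m/ is the second consonant of a word-final cluster /vm/, so it deletes. /kamvumvukadembovm/ → kamvumvukadembov.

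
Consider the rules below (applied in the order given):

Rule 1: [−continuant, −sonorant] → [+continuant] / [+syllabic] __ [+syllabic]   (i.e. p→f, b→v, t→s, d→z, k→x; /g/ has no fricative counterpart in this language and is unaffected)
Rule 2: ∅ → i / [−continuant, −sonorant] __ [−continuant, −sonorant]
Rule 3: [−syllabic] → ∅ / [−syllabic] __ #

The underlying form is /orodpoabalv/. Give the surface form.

Rule 1 (intervocalic spirantization): /b/ is a stop between vowels /a/ and /a/, so it spirantizes to the fricative [v]. /orodpoabalv/ → orodpoavalv.
Rule 2 (stop-cluster i-epenthesis): /d/ and /p/ form a stop–stop cluster, so [i] is inserted between them. /orodpoavalv/ → orodipoavalv.
Rule 3 (final cluster simplification): /v/ is the second consonant of a word-final cluster /lv/, so it deletes. /orodipoavalv/ → orodipoaval.

orodipoaval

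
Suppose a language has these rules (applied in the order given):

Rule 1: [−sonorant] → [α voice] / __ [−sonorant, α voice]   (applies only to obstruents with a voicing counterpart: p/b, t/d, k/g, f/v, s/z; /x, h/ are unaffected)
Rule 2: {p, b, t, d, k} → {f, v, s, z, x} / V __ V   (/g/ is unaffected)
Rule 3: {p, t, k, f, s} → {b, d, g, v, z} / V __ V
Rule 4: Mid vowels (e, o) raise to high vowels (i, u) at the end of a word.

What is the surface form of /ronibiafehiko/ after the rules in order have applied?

Rule 1 (regressive voicing assimilation): no segment meets the environment; /ronibiafehiko/ is unchanged.
Rule 2 (intervocalic spirantization): /b/ is a stop between vowels /i/ and /i/, so it spirantizes to the fricative [v]. /k/ is a stop between vowels /i/ and /o/, so it spirantizes to the fricative [x]. /ronibiafehiko/ → roniviafehixo.
Rule 3 (intervocalic voicing): /f/ is a voiceless obstruent between vowels /a/ and /e/, so it voices to [v]. /roniviafehixo/ → roniviavehixo.
Rule 4 (final vowel raising): /o/ is a mid vowel in word-final position, so it raises to [u]. /roniviavehixo/ → roniviavehixu.

roniviavehixu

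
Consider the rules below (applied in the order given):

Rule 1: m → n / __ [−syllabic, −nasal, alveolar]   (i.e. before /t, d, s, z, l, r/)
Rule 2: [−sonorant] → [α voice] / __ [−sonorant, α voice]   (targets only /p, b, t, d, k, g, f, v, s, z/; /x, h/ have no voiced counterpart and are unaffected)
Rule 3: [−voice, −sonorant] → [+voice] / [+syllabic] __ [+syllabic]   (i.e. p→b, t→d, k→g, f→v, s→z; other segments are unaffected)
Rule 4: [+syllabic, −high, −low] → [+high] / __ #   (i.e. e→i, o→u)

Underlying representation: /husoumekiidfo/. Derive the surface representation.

Rule 1 (nasal place assimilation): no segment meets the environment; /husoumekiidfo/ is unchanged.
Rule 2 (regressive voicing assimilation): /d/ precedes the voiceless obstruent /f/, so it devoices to [t] by assimilation. /husoumekiidfo/ → husoumekiitfo.
Rule 3 (intervocalic voicing): /s/ is a voiceless obstruent between vowels /u/ and /o/, so it voices to [z]. /k/ is a voiceless obstruent between vowels /e/ and /i/, so it voices to [g]. /husoumekiitfo/ → huzoumegiitfo.
Rule 4 (final vowel raising): /o/ is a mid vowel in word-final position, so it raises to [u]. /huzoumegiitfo/ → huzoumegiitfu.

huzoumegiitfu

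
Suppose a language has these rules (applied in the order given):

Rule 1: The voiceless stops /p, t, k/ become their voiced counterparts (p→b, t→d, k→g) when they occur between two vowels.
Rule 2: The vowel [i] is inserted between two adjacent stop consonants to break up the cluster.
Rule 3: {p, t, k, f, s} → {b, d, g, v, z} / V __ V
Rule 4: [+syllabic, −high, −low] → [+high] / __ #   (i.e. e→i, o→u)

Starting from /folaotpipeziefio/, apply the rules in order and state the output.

folaodibibezieviu

Rule 1 (intervocalic voicing): /p/ is a voiceless stop between vowels /i/ and /e/, so it voices to [b]. /folaotpipeziefio/ → folaotpibeziefio.
Rule 2 (stop-cluster i-epenthesis): /t/ and /p/ form a stop–stop cluster, so [i] is inserted between them. /folaotpibeziefio/ → folaotipibeziefio.
Rule 3 (intervocalic voicing): /t/ is a voiceless obstruent between vowels /o/ and /i/, so it voices to [d]. /p/ is a voiceless obstruent between vowels /i/ and /i/, so it voices to [b]. /f/ is a voiceless obstruent between vowels /e/ and /i/, so it voices to [v]. /folaotipibeziefio/ → folaodibibezievio.
Rule 4 (final vowel raising): /o/ is a mid vowel in word-final position, so it raises to [u]. /folaodibibezievio/ → folaodibibezieviu.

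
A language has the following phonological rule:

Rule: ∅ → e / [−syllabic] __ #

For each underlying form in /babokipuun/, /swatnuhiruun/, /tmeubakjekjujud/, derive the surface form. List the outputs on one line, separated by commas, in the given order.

babokipuune, swatnuhiruune, tmeubakjekjujude

/babokipuun/: the form ends in the consonant /n/, so [e] is inserted word-finally. → [babokipuune].
/swatnuhiruun/: the form ends in the consonant /n/, so [e] is inserted word-finally. → [swatnuhiruune].
/tmeubakjekjujud/: the form ends in the consonant /d/, so [e] is inserted word-finally. → [tmeubakjekjujude].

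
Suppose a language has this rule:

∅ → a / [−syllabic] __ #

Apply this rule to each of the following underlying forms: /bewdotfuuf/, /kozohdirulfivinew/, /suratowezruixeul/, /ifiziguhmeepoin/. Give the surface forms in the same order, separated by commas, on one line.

bewdotfuufa, kozohdirulfivinewa, suratowezruixeula, ifiziguhmeepoina

/bewdotfuuf/: the form ends in the consonant /f/, so [a] is inserted word-finally. → [bewdotfuufa].
/kozohdirulfivinew/: the form ends in the consonant /w/, so [a] is inserted word-finally. → [kozohdirulfivinewa].
/suratowezruixeul/: the form ends in the consonant /l/, so [a] is inserted word-finally. → [suratowezruixeula].
/ifiziguhmeepoin/: the form ends in the consonant /n/, so [a] is inserted word-finally. → [ifiziguhmeepoina].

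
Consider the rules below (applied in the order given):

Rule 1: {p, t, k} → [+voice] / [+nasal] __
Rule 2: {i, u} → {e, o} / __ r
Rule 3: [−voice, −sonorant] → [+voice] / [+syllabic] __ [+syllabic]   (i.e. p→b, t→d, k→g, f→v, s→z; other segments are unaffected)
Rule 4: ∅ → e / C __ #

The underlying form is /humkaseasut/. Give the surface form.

humgazeazute

Rule 1 (post-nasal voicing): /k/ is a voiceless stop immediately after the nasal /m/, so it voices to [g]. /humkaseasut/ → humgaseasut.
Rule 2 (pre-rhotic lowering): no segment meets the environment; /humgaseasut/ is unchanged.
Rule 3 (intervocalic voicing): /s/ is a voiceless obstruent between vowels /a/ and /e/, so it voices to [z]. /s/ is a voiceless obstruent between vowels /a/ and /u/, so it voices to [z]. /humgaseasut/ → humgazeazut.
Rule 4 (final e-epenthesis): the form ends in the consonant /t/, so [e] is inserted word-finally. /humgazeazut/ → humgazeazute.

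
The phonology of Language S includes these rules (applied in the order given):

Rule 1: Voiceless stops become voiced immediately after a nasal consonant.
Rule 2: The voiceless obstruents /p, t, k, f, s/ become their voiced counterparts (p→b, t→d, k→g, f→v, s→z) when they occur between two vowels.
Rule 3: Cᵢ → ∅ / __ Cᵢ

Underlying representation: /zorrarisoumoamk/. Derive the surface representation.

zorarizoumoamg

Rule 1 (post-nasal voicing): /k/ is a voiceless stop immediately after the nasal /m/, so it voices to [g]. /zorrarisoumoamk/ → zorrarisoumoamg.
Rule 2 (intervocalic voicing): /s/ is a voiceless obstruent between vowels /i/ and /o/, so it voices to [z]. /zorrarisoumoamg/ → zorrarizoumoamg.
Rule 3 (degemination): /rr/ is a geminate; the first /r/ deletes. /zorrarizoumoamg/ → zorarizoumoamg.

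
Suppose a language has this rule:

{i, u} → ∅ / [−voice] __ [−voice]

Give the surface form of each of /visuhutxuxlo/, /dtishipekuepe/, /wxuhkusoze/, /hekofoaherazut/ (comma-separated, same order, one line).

vishtxxlo, dtshpekuepe, wxhksoze, hekofoaherazut

/visuhutxuxlo/: /u/ is a high vowel flanked by voiceless consonants /s/ and /h/, so it deletes. /u/ is a high vowel flanked by voiceless consonants /h/ and /t/, so it deletes. /u/ is a high vowel flanked by voiceless consonants /x/ and /x/, so it deletes. → [vishtxxlo].
/dtishipekuepe/: /i/ is a high vowel flanked by voiceless consonants /t/ and /s/, so it deletes. /i/ is a high vowel flanked by voiceless consonants /h/ and /p/, so it deletes. → [dtshpekuepe].
/wxuhkusoze/: /u/ is a high vowel flanked by voiceless consonants /x/ and /h/, so it deletes. /u/ is a high vowel flanked by voiceless consonants /k/ and /s/, so it deletes. → [wxhksoze].
/hekofoaherazut/: the rule's environment is not met; surfaces unchanged as [hekofoaherazut].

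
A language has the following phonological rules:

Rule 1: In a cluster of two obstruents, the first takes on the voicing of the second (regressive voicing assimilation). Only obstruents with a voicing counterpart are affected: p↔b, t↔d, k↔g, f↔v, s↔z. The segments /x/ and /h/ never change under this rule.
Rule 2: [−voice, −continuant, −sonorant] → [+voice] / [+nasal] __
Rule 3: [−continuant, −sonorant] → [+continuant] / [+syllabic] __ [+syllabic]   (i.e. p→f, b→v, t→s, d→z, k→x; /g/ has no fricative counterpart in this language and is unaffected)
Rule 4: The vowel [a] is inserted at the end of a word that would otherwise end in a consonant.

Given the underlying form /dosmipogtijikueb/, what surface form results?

dosmifoktijixueba

Rule 1 (regressive voicing assimilation): /g/ precedes the voiceless obstruent /t/, so it devoices to [k] by assimilation. /dosmipogtijikueb/ → dosmipoktijikueb.
Rule 2 (post-nasal voicing): no segment meets the environment; /dosmipoktijikueb/ is unchanged.
Rule 3 (intervocalic spirantization): /p/ is a stop between vowels /i/ and /o/, so it spirantizes to the fricative [f]. /k/ is a stop between vowels /i/ and /u/, so it spirantizes to the fricative [x]. /dosmipoktijikueb/ → dosmifoktijixueb.
Rule 4 (final a-epenthesis): the form ends in the consonant /b/, so [a] is inserted word-finally. /dosmifoktijixueb/ → dosmifoktijixueba.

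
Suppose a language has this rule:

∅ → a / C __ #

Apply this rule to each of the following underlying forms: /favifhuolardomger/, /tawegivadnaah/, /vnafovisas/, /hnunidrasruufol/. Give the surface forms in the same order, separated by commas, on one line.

/favifhuolardomger/: the form ends in the consonant /r/, so [a] is inserted word-finally. → [favifhuolardomgera].
/tawegivadnaah/: the form ends in the consonant /h/, so [a] is inserted word-finally. → [tawegivadnaaha].
/vnafovisas/: the form ends in the consonant /s/, so [a] is inserted word-finally. → [vnafovisasa].
/hnunidrasruufol/: the form ends in the consonant /l/, so [a] is inserted word-finally. → [hnunidrasruufola].

favifhuolardomgera, tawegivadnaaha, vnafovisasa, hnunidrasruufola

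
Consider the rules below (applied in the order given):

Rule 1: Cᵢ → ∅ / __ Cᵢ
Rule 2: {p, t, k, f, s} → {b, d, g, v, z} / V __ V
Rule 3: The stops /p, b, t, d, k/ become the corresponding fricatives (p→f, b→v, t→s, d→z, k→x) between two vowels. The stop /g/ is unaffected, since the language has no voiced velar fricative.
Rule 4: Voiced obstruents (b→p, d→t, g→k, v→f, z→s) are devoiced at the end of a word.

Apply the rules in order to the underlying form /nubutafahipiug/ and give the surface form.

Rule 1 (degemination): no segment meets the environment; /nubutafahipiug/ is unchanged.
Rule 2 (intervocalic voicing): /t/ is a voiceless obstruent between vowels /u/ and /a/, so it voices to [d]. /f/ is a voiceless obstruent between vowels /a/ and /a/, so it voices to [v]. /p/ is a voiceless obstruent between vowels /i/ and /i/, so it voices to [b]. /nubutafahipiug/ → nubudavahibiug.
Rule 3 (intervocalic spirantization): /b/ is a stop between vowels /u/ and /u/, so it spirantizes to the fricative [v]. /d/ is a stop between vowels /u/ and /a/, so it spirantizes to the fricative [z]. /b/ is a stop between vowels /i/ and /i/, so it spirantizes to the fricative [v]. /nubudavahibiug/ → nuvuzavahiviug.
Rule 4 (final devoicing): /g/ is a voiced obstruent in word-final position, so it devoices to [k]. /nuvuzavahiviug/ → nuvuzavahiviuk.

nuvuzavahiviuk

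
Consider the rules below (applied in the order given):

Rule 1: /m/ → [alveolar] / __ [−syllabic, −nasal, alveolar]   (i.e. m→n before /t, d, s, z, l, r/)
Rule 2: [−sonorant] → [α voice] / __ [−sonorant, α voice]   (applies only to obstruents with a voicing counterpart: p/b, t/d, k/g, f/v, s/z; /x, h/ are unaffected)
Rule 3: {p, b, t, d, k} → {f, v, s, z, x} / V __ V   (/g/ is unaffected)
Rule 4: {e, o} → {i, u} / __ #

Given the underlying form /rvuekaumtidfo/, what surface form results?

Rule 1 (nasal place assimilation): /m/ precedes the alveolar consonant /t/, so it assimilates in place to [n]. /rvuekaumtidfo/ → rvuekauntidfo.
Rule 2 (regressive voicing assimilation): /d/ precedes the voiceless obstruent /f/, so it devoices to [t] by assimilation. /rvuekauntidfo/ → rvuekauntitfo.
Rule 3 (intervocalic spirantization): /k/ is a stop between vowels /e/ and /a/, so it spirantizes to the fricative [x]. /rvuekauntitfo/ → rvuexauntitfo.
Rule 4 (final vowel raising): /o/ is a mid vowel in word-final position, so it raises to [u]. /rvuexauntitfo/ → rvuexauntitfu.

rvuexauntitfu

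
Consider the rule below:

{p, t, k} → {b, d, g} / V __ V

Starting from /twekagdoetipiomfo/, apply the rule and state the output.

/k/ is a voiceless stop between vowels /e/ and /a/, so it voices to [g].
/t/ is a voiceless stop between vowels /e/ and /i/, so it voices to [d].
/p/ is a voiceless stop between vowels /i/ and /i/, so it voices to [b].
Surface form: [twegagdoedibiomfo].

twegagdoedibiomfo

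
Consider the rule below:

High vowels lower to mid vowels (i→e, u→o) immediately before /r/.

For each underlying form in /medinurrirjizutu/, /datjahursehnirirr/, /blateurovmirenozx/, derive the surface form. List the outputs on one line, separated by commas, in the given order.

medinorrerjizutu, datjahorsehnererr, blateorovmerenozx

/medinurrirjizutu/: /u/ is a high vowel immediately before /r/, so it lowers to [o]. /i/ is a high vowel immediately before /r/, so it lowers to [e]. → [medinorrerjizutu].
/datjahursehnirirr/: /u/ is a high vowel immediately before /r/, so it lowers to [o]. /i/ is a high vowel immediately before /r/, so it lowers to [e]. /i/ is a high vowel immediately before /r/, so it lowers to [e]. → [datjahorsehnererr].
/blateurovmirenozx/: /u/ is a high vowel immediately before /r/, so it lowers to [o]. /i/ is a high vowel immediately before /r/, so it lowers to [e]. → [blateorovmerenozx].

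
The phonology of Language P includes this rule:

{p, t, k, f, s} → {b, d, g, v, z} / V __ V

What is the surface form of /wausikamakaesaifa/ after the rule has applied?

/s/ is a voiceless obstruent between vowels /u/ and /i/, so it voices to [z].
/k/ is a voiceless obstruent between vowels /i/ and /a/, so it voices to [g].
/k/ is a voiceless obstruent between vowels /a/ and /a/, so it voices to [g].
/s/ is a voiceless obstruent between vowels /e/ and /a/, so it voices to [z].
/f/ is a voiceless obstruent between vowels /i/ and /a/, so it voices to [v].
Surface form: [wauzigamagaezaiva].

wauzigamagaezaiva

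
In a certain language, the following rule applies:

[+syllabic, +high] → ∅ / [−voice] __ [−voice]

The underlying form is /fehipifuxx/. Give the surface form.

fehpfxx

/i/ is a high vowel flanked by voiceless consonants /h/ and /p/, so it deletes.
/i/ is a high vowel flanked by voiceless consonants /p/ and /f/, so it deletes.
/u/ is a high vowel flanked by voiceless consonants /f/ and /x/, so it deletes.
Surface form: [fehpfxx].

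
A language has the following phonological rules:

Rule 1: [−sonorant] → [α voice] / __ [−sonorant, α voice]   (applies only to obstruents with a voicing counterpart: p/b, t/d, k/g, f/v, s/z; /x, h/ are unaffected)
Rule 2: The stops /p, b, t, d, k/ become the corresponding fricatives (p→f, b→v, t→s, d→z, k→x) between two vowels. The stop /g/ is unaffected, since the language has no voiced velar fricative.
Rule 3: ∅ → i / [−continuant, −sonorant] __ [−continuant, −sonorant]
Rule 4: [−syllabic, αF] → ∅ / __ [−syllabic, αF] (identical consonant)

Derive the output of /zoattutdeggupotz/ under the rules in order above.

zoatitudidegigufodz

Rule 1 (regressive voicing assimilation): /t/ precedes the voiced obstruent /d/, so it voices to [d] by assimilation. /t/ precedes the voiced obstruent /z/, so it voices to [d] by assimilation. /zoattutdeggupotz/ → zoattuddeggupodz.
Rule 2 (intervocalic spirantization): /p/ is a stop between vowels /u/ and /o/, so it spirantizes to the fricative [f]. /zoattuddeggupodz/ → zoattuddeggufodz.
Rule 3 (stop-cluster i-epenthesis): /t/ and /t/ form a stop–stop cluster, so [i] is inserted between them. /d/ and /d/ form a stop–stop cluster, so [i] is inserted between them. /g/ and /g/ form a stop–stop cluster, so [i] is inserted between them. /zoattuddeggufodz/ → zoatitudidegigufodz.
Rule 4 (degemination): no segment meets the environment; /zoatitudidegigufodz/ is unchanged.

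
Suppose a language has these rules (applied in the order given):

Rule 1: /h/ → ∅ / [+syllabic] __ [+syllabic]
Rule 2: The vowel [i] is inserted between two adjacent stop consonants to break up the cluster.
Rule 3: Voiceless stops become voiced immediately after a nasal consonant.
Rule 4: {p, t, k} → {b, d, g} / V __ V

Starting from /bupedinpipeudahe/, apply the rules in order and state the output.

Rule 1 (intervocalic h-deletion): /h/ occurs between vowels /a/ and /e/, so it deletes. /bupedinpipeudahe/ → bupedinpipeudae.
Rule 2 (stop-cluster i-epenthesis): no segment meets the environment; /bupedinpipeudae/ is unchanged.
Rule 3 (post-nasal voicing): /p/ is a voiceless stop immediately after the nasal /n/, so it voices to [b]. /bupedinpipeudae/ → bupedinbipeudae.
Rule 4 (intervocalic voicing): /p/ is a voiceless stop between vowels /u/ and /e/, so it voices to [b]. /p/ is a voiceless stop between vowels /i/ and /e/, so it voices to [b]. /bupedinbipeudae/ → bubedinbibeudae.

bubedinbibeudae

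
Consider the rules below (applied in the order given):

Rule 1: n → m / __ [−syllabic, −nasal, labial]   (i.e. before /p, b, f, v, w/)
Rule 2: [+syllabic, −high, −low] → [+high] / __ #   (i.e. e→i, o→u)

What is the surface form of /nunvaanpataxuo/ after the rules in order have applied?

Rule 1 (nasal place assimilation): /n/ precedes the labial consonant /v/, so it assimilates in place to [m]. /n/ precedes the labial consonant /p/, so it assimilates in place to [m]. /nunvaanpataxuo/ → numvaampataxuo.
Rule 2 (final vowel raising): /o/ is a mid vowel in word-final position, so it raises to [u]. /numvaampataxuo/ → numvaampataxuu.

numvaampataxuu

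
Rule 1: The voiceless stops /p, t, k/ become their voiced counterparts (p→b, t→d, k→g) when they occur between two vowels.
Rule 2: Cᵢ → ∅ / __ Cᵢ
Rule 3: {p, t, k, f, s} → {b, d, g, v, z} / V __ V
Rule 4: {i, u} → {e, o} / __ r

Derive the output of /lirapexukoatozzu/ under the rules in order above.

Rule 1 (intervocalic voicing): /p/ is a voiceless stop between vowels /a/ and /e/, so it voices to [b]. /k/ is a voiceless stop between vowels /u/ and /o/, so it voices to [g]. /t/ is a voiceless stop between vowels /a/ and /o/, so it voices to [d]. /lirapexukoatozzu/ → lirabexugoadozzu.
Rule 2 (degemination): /zz/ is a geminate; the first /z/ deletes. /lirabexugoadozzu/ → lirabexugoadozu.
Rule 3 (intervocalic voicing): no segment meets the environment; /lirabexugoadozu/ is unchanged.
Rule 4 (pre-rhotic lowering): /i/ is a high vowel immediately before /r/, so it lowers to [e]. /lirabexugoadozu/ → lerabexugoadozu.

lerabexugoadozu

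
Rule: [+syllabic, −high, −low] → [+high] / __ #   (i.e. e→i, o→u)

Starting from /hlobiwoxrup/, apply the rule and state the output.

No segment of /hlobiwoxrup/ meets the structural description of the rule, so the form surfaces unchanged.

hlobiwoxrup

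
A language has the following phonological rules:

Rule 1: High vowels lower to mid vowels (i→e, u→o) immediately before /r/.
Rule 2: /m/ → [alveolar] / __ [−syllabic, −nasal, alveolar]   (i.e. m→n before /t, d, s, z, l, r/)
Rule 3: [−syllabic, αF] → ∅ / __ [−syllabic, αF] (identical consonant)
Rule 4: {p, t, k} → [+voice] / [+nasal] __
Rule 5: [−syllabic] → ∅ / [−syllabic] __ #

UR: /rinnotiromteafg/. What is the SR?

Rule 1 (pre-rhotic lowering): /i/ is a high vowel immediately before /r/, so it lowers to [e]. /rinnotiromteafg/ → rinnoteromteafg.
Rule 2 (nasal place assimilation): /m/ precedes the alveolar consonant /t/, so it assimilates in place to [n]. /rinnoteromteafg/ → rinnoteronteafg.
Rule 3 (degemination): /nn/ is a geminate; the first /n/ deletes. /rinnoteronteafg/ → rinoteronteafg.
Rule 4 (post-nasal voicing): /t/ is a voiceless stop immediately after the nasal /n/, so it voices to [d]. /rinoteronteafg/ → rinoterondeafg.
Rule 5 (final cluster simplification): /g/ is the second consonant of a word-final cluster /fg/, so it deletes. /rinoterondeafg/ → rinoterondeaf.

rinoterondeaf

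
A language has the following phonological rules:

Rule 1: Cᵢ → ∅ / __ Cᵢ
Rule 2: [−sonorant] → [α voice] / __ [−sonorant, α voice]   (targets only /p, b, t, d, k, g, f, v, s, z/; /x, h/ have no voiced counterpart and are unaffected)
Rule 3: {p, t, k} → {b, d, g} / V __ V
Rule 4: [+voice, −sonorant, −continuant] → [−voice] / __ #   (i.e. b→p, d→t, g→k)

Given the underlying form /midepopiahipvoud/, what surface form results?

Rule 1 (degemination): no segment meets the environment; /midepopiahipvoud/ is unchanged.
Rule 2 (regressive voicing assimilation): /p/ precedes the voiced obstruent /v/, so it voices to [b] by assimilation. /midepopiahipvoud/ → midepopiahibvoud.
Rule 3 (intervocalic voicing): /p/ is a voiceless stop between vowels /e/ and /o/, so it voices to [b]. /p/ is a voiceless stop between vowels /o/ and /i/, so it voices to [b]. /midepopiahibvoud/ → midebobiahibvoud.
Rule 4 (final devoicing): /d/ is a voiced stop in word-final position, so it devoices to [t]. /midebobiahibvoud/ → midebobiahibvout.

midebobiahibvout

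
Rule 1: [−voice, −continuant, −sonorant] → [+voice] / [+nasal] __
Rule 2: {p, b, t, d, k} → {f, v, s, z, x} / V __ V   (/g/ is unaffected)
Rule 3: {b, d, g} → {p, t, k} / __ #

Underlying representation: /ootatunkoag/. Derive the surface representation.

oosasungoak

Rule 1 (post-nasal voicing): /k/ is a voiceless stop immediately after the nasal /n/, so it voices to [g]. /ootatunkoag/ → ootatungoag.
Rule 2 (intervocalic spirantization): /t/ is a stop between vowels /o/ and /a/, so it spirantizes to the fricative [s]. /t/ is a stop between vowels /a/ and /u/, so it spirantizes to the fricative [s]. /ootatungoag/ → oosasungoag.
Rule 3 (final devoicing): /g/ is a voiced stop in word-final position, so it devoices to [k]. /oosasungoag/ → oosasungoak.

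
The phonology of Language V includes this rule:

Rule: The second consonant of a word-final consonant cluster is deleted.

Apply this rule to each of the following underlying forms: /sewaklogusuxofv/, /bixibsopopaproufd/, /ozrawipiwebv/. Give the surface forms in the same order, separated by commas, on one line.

sewaklogusuxof, bixibsopopaprouf, ozrawipiweb

/sewaklogusuxofv/: /v/ is the second consonant of a word-final cluster /fv/, so it deletes. → [sewaklogusuxof].
/bixibsopopaproufd/: /d/ is the second consonant of a word-final cluster /fd/, so it deletes. → [bixibsopopaprouf].
/ozrawipiwebv/: /v/ is the second consonant of a word-final cluster /bv/, so it deletes. → [ozrawipiweb].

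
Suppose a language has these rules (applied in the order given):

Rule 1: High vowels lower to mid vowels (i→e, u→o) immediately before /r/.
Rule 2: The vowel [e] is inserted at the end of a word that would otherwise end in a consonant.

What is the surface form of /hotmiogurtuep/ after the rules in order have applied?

hotmiogortuepe

Rule 1 (pre-rhotic lowering): /u/ is a high vowel immediately before /r/, so it lowers to [o]. /hotmiogurtuep/ → hotmiogortuep.
Rule 2 (final e-epenthesis): the form ends in the consonant /p/, so [e] is inserted word-finally. /hotmiogortuep/ → hotmiogortuepe.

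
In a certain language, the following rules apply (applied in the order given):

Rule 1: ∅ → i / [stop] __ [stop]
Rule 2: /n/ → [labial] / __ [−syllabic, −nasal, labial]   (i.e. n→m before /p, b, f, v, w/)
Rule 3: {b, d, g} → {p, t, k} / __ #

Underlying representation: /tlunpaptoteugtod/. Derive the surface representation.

tlumpapitoteugitot

Rule 1 (stop-cluster i-epenthesis): /p/ and /t/ form a stop–stop cluster, so [i] is inserted between them. /g/ and /t/ form a stop–stop cluster, so [i] is inserted between them. /tlunpaptoteugtod/ → tlunpapitoteugitod.
Rule 2 (nasal place assimilation): /n/ precedes the labial consonant /p/, so it assimilates in place to [m]. /tlunpapitoteugitod/ → tlumpapitoteugitod.
Rule 3 (final devoicing): /d/ is a voiced stop in word-final position, so it devoices to [t]. /tlumpapitoteugitod/ → tlumpapitoteugitot.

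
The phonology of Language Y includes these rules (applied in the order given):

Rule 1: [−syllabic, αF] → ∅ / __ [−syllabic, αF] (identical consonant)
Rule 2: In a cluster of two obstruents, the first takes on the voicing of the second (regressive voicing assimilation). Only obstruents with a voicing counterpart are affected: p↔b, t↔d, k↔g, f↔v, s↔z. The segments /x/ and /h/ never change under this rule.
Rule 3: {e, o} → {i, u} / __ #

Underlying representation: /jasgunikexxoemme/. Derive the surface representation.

jazgunikexoemi

Rule 1 (degemination): /xx/ is a geminate; the first /x/ deletes. /mm/ is a geminate; the first /m/ deletes. /jasgunikexxoemme/ → jasgunikexoeme.
Rule 2 (regressive voicing assimilation): /s/ precedes the voiced obstruent /g/, so it voices to [z] by assimilation. /jasgunikexoeme/ → jazgunikexoeme.
Rule 3 (final vowel raising): /e/ is a mid vowel in word-final position, so it raises to [i]. /jazgunikexoeme/ → jazgunikexoemi.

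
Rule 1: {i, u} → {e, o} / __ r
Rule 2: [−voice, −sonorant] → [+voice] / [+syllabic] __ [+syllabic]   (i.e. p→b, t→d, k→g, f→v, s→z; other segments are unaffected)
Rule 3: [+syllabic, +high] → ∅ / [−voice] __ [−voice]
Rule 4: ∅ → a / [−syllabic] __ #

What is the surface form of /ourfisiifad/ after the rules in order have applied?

Rule 1 (pre-rhotic lowering): /u/ is a high vowel immediately before /r/, so it lowers to [o]. /ourfisiifad/ → oorfisiifad.
Rule 2 (intervocalic voicing): /s/ is a voiceless obstruent between vowels /i/ and /i/, so it voices to [z]. /f/ is a voiceless obstruent between vowels /i/ and /a/, so it voices to [v]. /oorfisiifad/ → oorfiziivad.
Rule 3 (high vowel syncope): no segment meets the environment; /oorfiziivad/ is unchanged.
Rule 4 (final a-epenthesis): the form ends in the consonant /d/, so [a] is inserted word-finally. /oorfiziivad/ → oorfiziivada.

oorfiziivada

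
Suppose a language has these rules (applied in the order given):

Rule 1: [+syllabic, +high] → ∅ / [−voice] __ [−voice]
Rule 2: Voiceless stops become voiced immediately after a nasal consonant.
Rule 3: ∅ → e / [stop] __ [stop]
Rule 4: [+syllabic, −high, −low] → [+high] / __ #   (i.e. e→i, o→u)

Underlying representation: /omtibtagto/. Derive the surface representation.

Rule 1 (high vowel syncope): no segment meets the environment; /omtibtagto/ is unchanged.
Rule 2 (post-nasal voicing): /t/ is a voiceless stop immediately after the nasal /m/, so it voices to [d]. /omtibtagto/ → omdibtagto.
Rule 3 (stop-cluster e-epenthesis): /b/ and /t/ form a stop–stop cluster, so [e] is inserted between them. /g/ and /t/ form a stop–stop cluster, so [e] is inserted between them. /omdibtagto/ → omdibetageto.
Rule 4 (final vowel raising): /o/ is a mid vowel in word-final position, so it raises to [u]. /omdibetageto/ → omdibetagetu.

omdibetagetu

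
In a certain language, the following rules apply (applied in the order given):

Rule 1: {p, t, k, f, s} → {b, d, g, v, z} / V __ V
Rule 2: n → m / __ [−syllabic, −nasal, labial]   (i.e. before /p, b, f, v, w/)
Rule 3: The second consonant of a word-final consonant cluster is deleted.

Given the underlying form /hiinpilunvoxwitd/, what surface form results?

Rule 1 (intervocalic voicing): no segment meets the environment; /hiinpilunvoxwitd/ is unchanged.
Rule 2 (nasal place assimilation): /n/ precedes the labial consonant /p/, so it assimilates in place to [m]. /n/ precedes the labial consonant /v/, so it assimilates in place to [m]. /hiinpilunvoxwitd/ → hiimpilumvoxwitd.
Rule 3 (final cluster simplification): /d/ is the second consonant of a word-final cluster /td/, so it deletes. /hiimpilumvoxwitd/ → hiimpilumvoxwit.

hiimpilumvoxwit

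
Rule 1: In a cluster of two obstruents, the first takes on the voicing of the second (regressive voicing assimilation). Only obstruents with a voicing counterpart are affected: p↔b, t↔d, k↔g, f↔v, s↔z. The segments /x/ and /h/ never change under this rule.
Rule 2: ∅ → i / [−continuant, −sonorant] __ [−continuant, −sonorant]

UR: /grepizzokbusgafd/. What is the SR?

Rule 1 (regressive voicing assimilation): /k/ precedes the voiced obstruent /b/, so it voices to [g] by assimilation. /s/ precedes the voiced obstruent /g/, so it voices to [z] by assimilation. /f/ precedes the voiced obstruent /d/, so it voices to [v] by assimilation. /grepizzokbusgafd/ → grepizzogbuzgavd.
Rule 2 (stop-cluster i-epenthesis): /g/ and /b/ form a stop–stop cluster, so [i] is inserted between them. /grepizzogbuzgavd/ → grepizzogibuzgavd.

grepizzogibuzgavd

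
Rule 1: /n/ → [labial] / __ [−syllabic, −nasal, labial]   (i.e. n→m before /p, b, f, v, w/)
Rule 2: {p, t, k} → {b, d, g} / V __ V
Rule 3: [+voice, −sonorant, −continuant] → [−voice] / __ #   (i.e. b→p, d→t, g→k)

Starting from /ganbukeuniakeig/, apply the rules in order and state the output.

gambugeuniageik

Rule 1 (nasal place assimilation): /n/ precedes the labial consonant /b/, so it assimilates in place to [m]. /ganbukeuniakeig/ → gambukeuniakeig.
Rule 2 (intervocalic voicing): /k/ is a voiceless stop between vowels /u/ and /e/, so it voices to [g]. /k/ is a voiceless stop between vowels /a/ and /e/, so it voices to [g]. /gambukeuniakeig/ → gambugeuniageig.
Rule 3 (final devoicing): /g/ is a voiced stop in word-final position, so it devoices to [k]. /gambugeuniageig/ → gambugeuniageik.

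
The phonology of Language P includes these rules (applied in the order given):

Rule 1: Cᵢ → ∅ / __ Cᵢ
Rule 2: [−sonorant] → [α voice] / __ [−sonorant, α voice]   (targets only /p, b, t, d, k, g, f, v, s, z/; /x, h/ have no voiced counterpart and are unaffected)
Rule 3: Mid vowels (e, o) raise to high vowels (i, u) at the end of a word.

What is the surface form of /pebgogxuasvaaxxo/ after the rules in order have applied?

pebgokxuazvaaxu

Rule 1 (degemination): /xx/ is a geminate; the first /x/ deletes. /pebgogxuasvaaxxo/ → pebgogxuasvaaxo.
Rule 2 (regressive voicing assimilation): /g/ precedes the voiceless obstruent /x/, so it devoices to [k] by assimilation. /s/ precedes the voiced obstruent /v/, so it voices to [z] by assimilation. /pebgogxuasvaaxo/ → pebgokxuazvaaxo.
Rule 3 (final vowel raising): /o/ is a mid vowel in word-final position, so it raises to [u]. /pebgokxuazvaaxo/ → pebgokxuazvaaxu.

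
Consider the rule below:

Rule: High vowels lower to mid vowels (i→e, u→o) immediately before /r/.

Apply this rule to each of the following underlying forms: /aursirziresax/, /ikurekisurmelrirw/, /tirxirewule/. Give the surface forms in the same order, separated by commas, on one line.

aorserzeresax, ikorekisormelrerw, terxerewule

/aursirziresax/: /u/ is a high vowel immediately before /r/, so it lowers to [o]. /i/ is a high vowel immediately before /r/, so it lowers to [e]. /i/ is a high vowel immediately before /r/, so it lowers to [e]. → [aorserzeresax].
/ikurekisurmelrirw/: /u/ is a high vowel immediately before /r/, so it lowers to [o]. /u/ is a high vowel immediately before /r/, so it lowers to [o]. /i/ is a high vowel immediately before /r/, so it lowers to [e]. → [ikorekisormelrerw].
/tirxirewule/: /i/ is a high vowel immediately before /r/, so it lowers to [e]. /i/ is a high vowel immediately before /r/, so it lowers to [e]. → [terxerewule].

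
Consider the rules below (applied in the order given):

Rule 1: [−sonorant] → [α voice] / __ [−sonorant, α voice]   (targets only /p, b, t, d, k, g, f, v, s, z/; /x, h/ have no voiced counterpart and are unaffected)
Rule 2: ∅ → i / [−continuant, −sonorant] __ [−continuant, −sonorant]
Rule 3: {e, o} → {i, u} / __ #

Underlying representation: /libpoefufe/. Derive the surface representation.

lipipoefufi

Rule 1 (regressive voicing assimilation): /b/ precedes the voiceless obstruent /p/, so it devoices to [p] by assimilation. /libpoefufe/ → lippoefufe.
Rule 2 (stop-cluster i-epenthesis): /p/ and /p/ form a stop–stop cluster, so [i] is inserted between them. /lippoefufe/ → lipipoefufe.
Rule 3 (final vowel raising): /e/ is a mid vowel in word-final position, so it raises to [i]. /lipipoefufe/ → lipipoefufi.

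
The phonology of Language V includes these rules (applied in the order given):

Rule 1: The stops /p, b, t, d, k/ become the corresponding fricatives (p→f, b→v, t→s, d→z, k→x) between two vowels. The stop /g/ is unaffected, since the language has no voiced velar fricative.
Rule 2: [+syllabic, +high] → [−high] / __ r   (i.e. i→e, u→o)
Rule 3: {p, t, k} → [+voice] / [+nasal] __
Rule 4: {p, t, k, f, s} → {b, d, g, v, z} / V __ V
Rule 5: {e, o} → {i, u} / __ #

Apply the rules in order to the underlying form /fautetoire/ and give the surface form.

Rule 1 (intervocalic spirantization): /t/ is a stop between vowels /u/ and /e/, so it spirantizes to the fricative [s]. /t/ is a stop between vowels /e/ and /o/, so it spirantizes to the fricative [s]. /fautetoire/ → fausesoire.
Rule 2 (pre-rhotic lowering): /i/ is a high vowel immediately before /r/, so it lowers to [e]. /fausesoire/ → fausesoere.
Rule 3 (post-nasal voicing): no segment meets the environment; /fausesoere/ is unchanged.
Rule 4 (intervocalic voicing): /s/ is a voiceless obstruent between vowels /u/ and /e/, so it voices to [z]. /s/ is a voiceless obstruent between vowels /e/ and /o/, so it voices to [z]. /fausesoere/ → fauzezoere.
Rule 5 (final vowel raising): /e/ is a mid vowel in word-final position, so it raises to [i]. /fauzezoere/ → fauzezoeri.

fauzezoeri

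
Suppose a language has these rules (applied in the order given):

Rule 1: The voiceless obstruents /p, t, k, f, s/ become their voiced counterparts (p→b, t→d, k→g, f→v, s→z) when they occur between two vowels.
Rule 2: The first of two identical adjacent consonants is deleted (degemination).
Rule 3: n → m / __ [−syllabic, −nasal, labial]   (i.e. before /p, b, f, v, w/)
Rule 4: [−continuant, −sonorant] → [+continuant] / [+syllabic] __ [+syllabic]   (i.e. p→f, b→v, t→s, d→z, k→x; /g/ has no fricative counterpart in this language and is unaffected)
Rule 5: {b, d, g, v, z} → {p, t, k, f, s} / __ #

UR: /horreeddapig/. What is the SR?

Rule 1 (intervocalic voicing): /p/ is a voiceless obstruent between vowels /a/ and /i/, so it voices to [b]. /horreeddapig/ → horreeddabig.
Rule 2 (degemination): /rr/ is a geminate; the first /r/ deletes. /dd/ is a geminate; the first /d/ deletes. /horreeddabig/ → horeedabig.
Rule 3 (nasal place assimilation): no segment meets the environment; /horeedabig/ is unchanged.
Rule 4 (intervocalic spirantization): /d/ is a stop between vowels /e/ and /a/, so it spirantizes to the fricative [z]. /b/ is a stop between vowels /a/ and /i/, so it spirantizes to the fricative [v]. /horeedabig/ → horeezavig.
Rule 5 (final devoicing): /g/ is a voiced obstruent in word-final position, so it devoices to [k]. /horeezavig/ → horeezavik.

horeezavik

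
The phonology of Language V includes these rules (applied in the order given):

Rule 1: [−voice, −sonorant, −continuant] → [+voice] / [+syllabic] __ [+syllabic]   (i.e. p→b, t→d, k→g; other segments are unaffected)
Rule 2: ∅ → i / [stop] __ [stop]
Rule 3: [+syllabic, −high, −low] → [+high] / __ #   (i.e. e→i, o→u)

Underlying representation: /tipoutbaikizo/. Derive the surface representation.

tiboutibaigizu

Rule 1 (intervocalic voicing): /p/ is a voiceless stop between vowels /i/ and /o/, so it voices to [b]. /k/ is a voiceless stop between vowels /i/ and /i/, so it voices to [g]. /tipoutbaikizo/ → tiboutbaigizo.
Rule 2 (stop-cluster i-epenthesis): /t/ and /b/ form a stop–stop cluster, so [i] is inserted between them. /tiboutbaigizo/ → tiboutibaigizo.
Rule 3 (final vowel raising): /o/ is a mid vowel in word-final position, so it raises to [u]. /tiboutibaigizo/ → tiboutibaigizu.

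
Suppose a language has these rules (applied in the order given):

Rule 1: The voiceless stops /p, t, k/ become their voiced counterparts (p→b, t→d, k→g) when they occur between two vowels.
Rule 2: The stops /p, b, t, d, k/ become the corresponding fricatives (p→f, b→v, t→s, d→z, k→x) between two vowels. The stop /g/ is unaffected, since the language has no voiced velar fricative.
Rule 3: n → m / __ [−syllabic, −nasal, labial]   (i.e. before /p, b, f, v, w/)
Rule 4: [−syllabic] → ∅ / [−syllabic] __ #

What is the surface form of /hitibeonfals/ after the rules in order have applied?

hiziveomfal

Rule 1 (intervocalic voicing): /t/ is a voiceless stop between vowels /i/ and /i/, so it voices to [d]. /hitibeonfals/ → hidibeonfals.
Rule 2 (intervocalic spirantization): /d/ is a stop between vowels /i/ and /i/, so it spirantizes to the fricative [z]. /b/ is a stop between vowels /i/ and /e/, so it spirantizes to the fricative [v]. /hidibeonfals/ → hiziveonfals.
Rule 3 (nasal place assimilation): /n/ precedes the labial consonant /f/, so it assimilates in place to [m]. /hiziveonfals/ → hiziveomfals.
Rule 4 (final cluster simplification): /s/ is the second consonant of a word-final cluster /ls/, so it deletes. /hiziveomfals/ → hiziveomfal.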